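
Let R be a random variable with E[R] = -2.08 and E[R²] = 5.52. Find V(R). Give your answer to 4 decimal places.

V(R) = 5.52 − (-2.08)² = 1.1936

1.1936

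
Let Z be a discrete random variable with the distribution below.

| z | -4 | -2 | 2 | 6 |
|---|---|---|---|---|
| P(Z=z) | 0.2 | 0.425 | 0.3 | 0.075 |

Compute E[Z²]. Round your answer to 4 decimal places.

8.8000

E[Z²] = (-4)²(0.2) + (-2)²(0.425) + (2)²(0.3) + (6)²(0.075) = 8.8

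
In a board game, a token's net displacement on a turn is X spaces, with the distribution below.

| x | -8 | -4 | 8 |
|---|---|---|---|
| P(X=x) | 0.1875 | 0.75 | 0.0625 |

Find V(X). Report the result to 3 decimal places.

E[X] = (-8)(0.1875) + (-4)(0.75) + (8)(0.0625) = -4
E[X²] = (-8)²(0.1875) + (-4)²(0.75) + (8)²(0.0625) = 28
V(X) = E[X²] − (E[X])² = 28 − (-4)² = 12

12.000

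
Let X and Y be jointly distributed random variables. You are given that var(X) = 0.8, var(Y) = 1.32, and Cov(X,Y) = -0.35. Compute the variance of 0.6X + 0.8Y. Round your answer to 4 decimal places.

var(0.6X + 0.8Y) = (0.6)²·var(X) + (0.8)²·var(Y) + 2·(0.6)·(0.8)·Cov(X,Y)
= 0.36·0.8 + 0.64·1.32 + 0.96·-0.35 = 0.7968

0.7968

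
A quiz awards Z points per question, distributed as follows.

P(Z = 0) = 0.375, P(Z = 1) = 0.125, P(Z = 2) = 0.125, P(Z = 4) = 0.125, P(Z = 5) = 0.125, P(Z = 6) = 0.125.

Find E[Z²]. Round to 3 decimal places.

10.250

E[Z²] = (0)²(0.375) + (1)²(0.125) + (2)²(0.125) + (4)²(0.125) + (5)²(0.125) + (6)²(0.125) = 10.25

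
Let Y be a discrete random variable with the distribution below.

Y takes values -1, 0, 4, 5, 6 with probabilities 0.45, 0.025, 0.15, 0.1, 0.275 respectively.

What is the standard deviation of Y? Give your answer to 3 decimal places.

3.156

E[Y] = (-1)(0.45) + (0)(0.025) + (4)(0.15) + (5)(0.1) + (6)(0.275) = 2.3
E[Y²] = (-1)²(0.45) + (0)²(0.025) + (4)²(0.15) + (5)²(0.1) + (6)²(0.275) = 15.25
Var(Y) = E[Y²] − (E[Y])² = 15.25 − (2.3)² = 9.96
SD(Y) = √9.96 ≈ 3.156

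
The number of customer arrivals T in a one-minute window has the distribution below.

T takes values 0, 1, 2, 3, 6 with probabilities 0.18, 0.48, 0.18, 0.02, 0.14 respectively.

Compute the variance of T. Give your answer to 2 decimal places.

E[T] = (0)(0.18) + (1)(0.48) + (2)(0.18) + (3)(0.02) + (6)(0.14) = 1.74
E[T²] = (0)²(0.18) + (1)²(0.48) + (2)²(0.18) + (3)²(0.02) + (6)²(0.14) = 6.42
Var(T) = E[T²] − (E[T])² = 6.42 − (1.74)² = 3.3924

3.39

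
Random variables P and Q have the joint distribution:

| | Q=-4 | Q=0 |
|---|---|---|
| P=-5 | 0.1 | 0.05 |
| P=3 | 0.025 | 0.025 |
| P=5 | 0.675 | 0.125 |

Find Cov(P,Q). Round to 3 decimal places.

-0.920

E[P] = 3.4,  E[Q] = -3.2
E[PQ] = -11.8
Cov(P,Q) = E[PQ] − E[P]E[Q] = -11.8 − (3.4)(-3.2) = -0.92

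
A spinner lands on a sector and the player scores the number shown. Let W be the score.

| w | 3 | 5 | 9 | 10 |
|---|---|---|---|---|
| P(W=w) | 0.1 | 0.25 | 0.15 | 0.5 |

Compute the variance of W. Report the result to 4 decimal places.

E[W] = (3)(0.1) + (5)(0.25) + (9)(0.15) + (10)(0.5) = 7.9
E[W²] = (3)²(0.1) + (5)²(0.25) + (9)²(0.15) + (10)²(0.5) = 69.3
V(W) = E[W²] − (E[W])² = 69.3 − (7.9)² = 6.89

6.8900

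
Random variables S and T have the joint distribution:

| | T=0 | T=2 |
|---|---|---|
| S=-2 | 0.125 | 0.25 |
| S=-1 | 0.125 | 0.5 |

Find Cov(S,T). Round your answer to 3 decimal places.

E[S] = -1.375,  E[T] = 1.5
E[ST] = -2
Cov(S,T) = E[ST] − E[S]E[T] = -2 − (-1.375)(1.5) = 0.0625

0.063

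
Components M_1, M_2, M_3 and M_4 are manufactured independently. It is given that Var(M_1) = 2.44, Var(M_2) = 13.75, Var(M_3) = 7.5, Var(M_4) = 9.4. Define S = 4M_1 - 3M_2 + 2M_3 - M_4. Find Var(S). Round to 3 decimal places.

By independence, Var(S) = (4)²Var(M_1) + (-3)²Var(M_2) + (2)²Var(M_3) + (-1)²Var(M_4)
= (4)²·2.44 + (-3)²·13.75 + (2)²·7.5 + (-1)²·9.4 = 202.19

202.190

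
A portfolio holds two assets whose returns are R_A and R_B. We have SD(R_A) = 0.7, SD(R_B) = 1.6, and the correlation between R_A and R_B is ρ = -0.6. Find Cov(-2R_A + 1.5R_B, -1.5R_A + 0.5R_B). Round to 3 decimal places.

5.574

Var(R_A) = (0.7)² = 0.49;  Var(R_B) = (1.6)² = 2.56
Cov(R_A,R_B) = ρ·SD(R_A)·SD(R_B) = -0.6·0.7·1.6 = -0.672
Cov(-2R_A + 1.5R_B, -1.5R_A + 0.5R_B) = (-2)(-1.5)Var(R_A) + (1.5)(0.5)Var(R_B) + [(-2)(0.5) + (1.5)(-1.5)]Cov(R_A,R_B)
= 3·0.49 + 0.75·2.56 + -3.25·-0.672 = 5.574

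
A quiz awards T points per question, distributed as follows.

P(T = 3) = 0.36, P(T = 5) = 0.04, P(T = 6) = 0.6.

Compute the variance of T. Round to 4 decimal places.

2.0256

E[T] = (3)(0.36) + (5)(0.04) + (6)(0.6) = 4.88
E[T²] = (3)²(0.36) + (5)²(0.04) + (6)²(0.6) = 25.84
Var(T) = E[T²] − (E[T])² = 25.84 − (4.88)² = 2.0256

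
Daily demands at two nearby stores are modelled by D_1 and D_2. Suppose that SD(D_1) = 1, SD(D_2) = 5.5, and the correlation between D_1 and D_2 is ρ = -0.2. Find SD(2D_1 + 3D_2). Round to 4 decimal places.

16.2188

Var(D_1) = (1)² = 1;  Var(D_2) = (5.5)² = 30.25
cov(D_1,D_2) = ρ·SD(D_1)·SD(D_2) = -0.2·1·5.5 = -1.1
Var(2D_1 + 3D_2) = (2)²·Var(D_1) + (3)²·Var(D_2) + 2·(2)·(3)·cov(D_1,D_2)
= 4·1 + 9·30.25 + 12·-1.1 = 263.05
SD(2D_1 + 3D_2) = √263.05 ≈ 16.2188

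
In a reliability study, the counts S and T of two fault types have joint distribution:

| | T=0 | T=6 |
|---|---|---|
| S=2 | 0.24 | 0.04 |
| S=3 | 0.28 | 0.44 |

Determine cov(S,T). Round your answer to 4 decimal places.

0.5664

E[S] = 2.72,  E[T] = 2.88
E[ST] = 8.4
cov(S,T) = E[ST] − E[S]E[T] = 8.4 − (2.72)(2.88) = 0.5664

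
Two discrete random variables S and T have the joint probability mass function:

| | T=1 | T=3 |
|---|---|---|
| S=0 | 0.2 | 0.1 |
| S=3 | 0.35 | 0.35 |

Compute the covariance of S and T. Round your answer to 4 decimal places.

0.2100

E[S] = 2.1,  E[T] = 1.9
E[ST] = 4.2
cov(S,T) = E[ST] − E[S]E[T] = 4.2 − (2.1)(1.9) = 0.21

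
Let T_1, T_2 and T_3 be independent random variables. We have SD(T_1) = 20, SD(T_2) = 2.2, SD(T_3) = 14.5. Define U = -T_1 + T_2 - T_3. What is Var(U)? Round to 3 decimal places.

615.090

Var(T_1) = 400, Var(T_2) = 4.84, Var(T_3) = 210.25
By independence, Var(U) = (-1)²Var(T_1) + (1)²Var(T_2) + (-1)²Var(T_3)
= (-1)²·400 + (1)²·4.84 + (-1)²·210.25 = 615.09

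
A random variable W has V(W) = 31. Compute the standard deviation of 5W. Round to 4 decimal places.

27.8388

V(5W) = (5)²·31 = 775
SD(5W) = √775 ≈ 27.8388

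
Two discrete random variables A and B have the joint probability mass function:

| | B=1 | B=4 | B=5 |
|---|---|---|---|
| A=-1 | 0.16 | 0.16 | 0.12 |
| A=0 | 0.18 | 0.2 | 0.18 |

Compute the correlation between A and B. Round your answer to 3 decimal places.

E[A] = -0.44,  E[B] = 3.28
E[AB] = -1.4
cov(A,B) = E[AB] − E[A]E[B] = -1.4 − (-0.44)(3.28) = 0.0432
V(A) = 0.2464,  V(B) = 2.8416
ρ = 0.0432 / √(0.2464·2.8416) ≈ 0.052

0.052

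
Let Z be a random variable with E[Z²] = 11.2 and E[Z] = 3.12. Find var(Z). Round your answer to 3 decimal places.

1.466

var(Z) = 11.2 − (3.12)² = 1.4656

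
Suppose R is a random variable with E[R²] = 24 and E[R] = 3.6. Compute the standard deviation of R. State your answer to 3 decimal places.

Var(R) = 24 − (3.6)² = 11.04
sd(R) = √11.04 ≈ 3.323

3.323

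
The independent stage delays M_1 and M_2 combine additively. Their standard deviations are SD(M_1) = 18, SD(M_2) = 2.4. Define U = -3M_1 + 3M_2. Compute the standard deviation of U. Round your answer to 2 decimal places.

Var(M_1) = 324, Var(M_2) = 5.76
By independence, Var(U) = (-3)²Var(M_1) + (3)²Var(M_2)
= (-3)²·324 + (3)²·5.76 = 2967.84
SD(U) = √2967.84 ≈ 54.48

54.48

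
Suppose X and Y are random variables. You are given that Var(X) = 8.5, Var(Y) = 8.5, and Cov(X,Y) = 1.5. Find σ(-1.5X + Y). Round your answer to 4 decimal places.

4.8088

Var(-1.5X + Y) = (-1.5)²·Var(X) + (1)²·Var(Y) + 2·(-1.5)·(1)·Cov(X,Y)
= 2.25·8.5 + 1·8.5 + -3·1.5 = 23.125
σ(-1.5X + Y) = √23.125 ≈ 4.8088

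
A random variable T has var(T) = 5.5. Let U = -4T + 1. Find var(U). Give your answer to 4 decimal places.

var(-4T + 1) = (-4)²·var(T) = 16·5.5 = 88

88.0000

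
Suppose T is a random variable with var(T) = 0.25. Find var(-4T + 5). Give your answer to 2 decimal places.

var(-4T + 5) = (-4)²·var(T) = 16·0.25 = 4

4.00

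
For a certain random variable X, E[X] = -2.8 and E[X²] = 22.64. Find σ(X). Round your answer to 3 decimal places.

Var(X) = 22.64 − (-2.8)² = 14.8
σ(X) = √14.8 ≈ 3.847

3.847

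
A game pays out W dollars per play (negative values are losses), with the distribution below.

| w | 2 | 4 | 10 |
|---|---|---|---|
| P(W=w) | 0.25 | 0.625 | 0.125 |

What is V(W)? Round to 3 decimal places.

5.438

E[W] = (2)(0.25) + (4)(0.625) + (10)(0.125) = 4.25
E[W²] = (2)²(0.25) + (4)²(0.625) + (10)²(0.125) = 23.5
V(W) = E[W²] − (E[W])² = 23.5 − (4.25)² = 5.4375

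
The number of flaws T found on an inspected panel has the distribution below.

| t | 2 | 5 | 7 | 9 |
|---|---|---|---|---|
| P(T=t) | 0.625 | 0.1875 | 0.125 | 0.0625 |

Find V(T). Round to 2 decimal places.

E[T] = (2)(0.625) + (5)(0.1875) + (7)(0.125) + (9)(0.0625) = 3.625
E[T²] = (2)²(0.625) + (5)²(0.1875) + (7)²(0.125) + (9)²(0.0625) = 18.375
V(T) = E[T²] − (E[T])² = 18.375 − (3.625)² = 5.234375

5.23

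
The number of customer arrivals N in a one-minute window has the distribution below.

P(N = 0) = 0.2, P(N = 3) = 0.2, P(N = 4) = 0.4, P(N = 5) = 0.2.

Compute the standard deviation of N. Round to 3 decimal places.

E[N] = (0)(0.2) + (3)(0.2) + (4)(0.4) + (5)(0.2) = 3.2
E[N²] = (0)²(0.2) + (3)²(0.2) + (4)²(0.4) + (5)²(0.2) = 13.2
V(N) = E[N²] − (E[N])² = 13.2 − (3.2)² = 2.96
SD(N) = √2.96 ≈ 1.720

1.720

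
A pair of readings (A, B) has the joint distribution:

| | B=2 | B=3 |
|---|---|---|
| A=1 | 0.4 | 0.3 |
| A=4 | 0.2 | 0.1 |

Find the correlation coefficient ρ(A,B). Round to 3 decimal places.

E[A] = 1.9,  E[B] = 2.4
E[AB] = 4.5
Cov(A,B) = E[AB] − E[A]E[B] = 4.5 − (1.9)(2.4) = -0.06
Var(A) = 1.89,  Var(B) = 0.24
ρ = -0.06 / √(1.89·0.24) ≈ -0.089

-0.089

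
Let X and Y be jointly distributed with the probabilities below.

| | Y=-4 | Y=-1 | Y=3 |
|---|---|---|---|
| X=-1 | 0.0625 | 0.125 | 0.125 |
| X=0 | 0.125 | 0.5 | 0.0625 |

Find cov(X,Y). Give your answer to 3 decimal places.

-0.254

E[X] = -0.3125,  E[Y] = -0.8125
E[XY] = 0
cov(X,Y) = E[XY] − E[X]E[Y] = 0 − (-0.3125)(-0.8125) = -0.25390625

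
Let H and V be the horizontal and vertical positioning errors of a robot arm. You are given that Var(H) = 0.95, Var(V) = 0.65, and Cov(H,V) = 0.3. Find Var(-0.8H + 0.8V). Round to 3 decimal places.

0.640

Var(-0.8H + 0.8V) = (-0.8)²·Var(H) + (0.8)²·Var(V) + 2·(-0.8)·(0.8)·Cov(H,V)
= 0.64·0.95 + 0.64·0.65 + -1.28·0.3 = 0.64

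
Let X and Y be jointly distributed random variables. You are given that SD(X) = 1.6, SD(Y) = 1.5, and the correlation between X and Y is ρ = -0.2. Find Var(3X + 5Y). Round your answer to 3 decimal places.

64.890

Var(X) = (1.6)² = 2.56;  Var(Y) = (1.5)² = 2.25
Cov(X,Y) = ρ·SD(X)·SD(Y) = -0.2·1.6·1.5 = -0.48
Var(3X + 5Y) = (3)²·Var(X) + (5)²·Var(Y) + 2·(3)·(5)·Cov(X,Y)
= 9·2.56 + 25·2.25 + 30·-0.48 = 64.89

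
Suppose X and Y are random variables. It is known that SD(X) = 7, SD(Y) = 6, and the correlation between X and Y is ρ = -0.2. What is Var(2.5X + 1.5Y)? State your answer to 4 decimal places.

324.2500

Var(X) = (7)² = 49;  Var(Y) = (6)² = 36
cov(X,Y) = ρ·SD(X)·SD(Y) = -0.2·7·6 = -8.4
Var(2.5X + 1.5Y) = (2.5)²·Var(X) + (1.5)²·Var(Y) + 2·(2.5)·(1.5)·cov(X,Y)
= 6.25·49 + 2.25·36 + 7.5·-8.4 = 324.25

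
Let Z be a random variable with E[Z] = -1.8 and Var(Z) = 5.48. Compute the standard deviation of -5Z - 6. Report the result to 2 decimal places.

11.70

Var(-5Z - 6) = (-5)²·5.48 = 137
σ(-5Z - 6) = √137 ≈ 11.70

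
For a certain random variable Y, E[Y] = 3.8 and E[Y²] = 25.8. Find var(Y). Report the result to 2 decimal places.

var(Y) = 25.8 − (3.8)² = 11.36

11.36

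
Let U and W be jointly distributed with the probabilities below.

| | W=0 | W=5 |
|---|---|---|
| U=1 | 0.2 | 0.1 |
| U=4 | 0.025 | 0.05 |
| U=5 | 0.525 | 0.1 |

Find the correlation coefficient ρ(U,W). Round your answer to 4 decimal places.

E[U] = 3.725,  E[W] = 1.25
E[UW] = 4
Cov(U,W) = E[UW] − E[U]E[W] = 4 − (3.725)(1.25) = -0.65625
V(U) = 3.249375,  V(W) = 4.6875
ρ = -0.65625 / √(3.249375·4.6875) ≈ -0.1682

-0.1682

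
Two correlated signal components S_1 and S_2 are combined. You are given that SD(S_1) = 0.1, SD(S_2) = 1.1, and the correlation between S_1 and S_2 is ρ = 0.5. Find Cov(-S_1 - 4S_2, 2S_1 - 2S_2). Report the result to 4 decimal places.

var(S_1) = (0.1)² = 0.01;  var(S_2) = (1.1)² = 1.21
Cov(S_1,S_2) = ρ·SD(S_1)·SD(S_2) = 0.5·0.1·1.1 = 0.055
Cov(-S_1 - 4S_2, 2S_1 - 2S_2) = (-1)(2)var(S_1) + (-4)(-2)var(S_2) + [(-1)(-2) + (-4)(2)]Cov(S_1,S_2)
= -2·0.01 + 8·1.21 + -6·0.055 = 9.33

9.3300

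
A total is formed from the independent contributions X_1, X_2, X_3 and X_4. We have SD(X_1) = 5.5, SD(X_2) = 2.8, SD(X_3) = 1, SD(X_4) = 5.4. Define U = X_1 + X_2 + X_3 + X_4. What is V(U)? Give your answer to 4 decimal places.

V(X_1) = 30.25, V(X_2) = 7.84, V(X_3) = 1, V(X_4) = 29.16
By independence, V(U) = (1)²V(X_1) + (1)²V(X_2) + (1)²V(X_3) + (1)²V(X_4)
= (1)²·30.25 + (1)²·7.84 + (1)²·1 + (1)²·29.16 = 68.25

68.2500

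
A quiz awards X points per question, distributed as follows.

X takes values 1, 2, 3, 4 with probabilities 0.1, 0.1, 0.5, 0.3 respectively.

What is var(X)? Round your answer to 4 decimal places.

0.8000

E[X] = (1)(0.1) + (2)(0.1) + (3)(0.5) + (4)(0.3) = 3
E[X²] = (1)²(0.1) + (2)²(0.1) + (3)²(0.5) + (4)²(0.3) = 9.8
var(X) = E[X²] − (E[X])² = 9.8 − (3)² = 0.8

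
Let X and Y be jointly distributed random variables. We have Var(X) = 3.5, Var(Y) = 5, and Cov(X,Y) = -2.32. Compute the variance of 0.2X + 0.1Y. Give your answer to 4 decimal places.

0.0972

Var(0.2X + 0.1Y) = (0.2)²·Var(X) + (0.1)²·Var(Y) + 2·(0.2)·(0.1)·Cov(X,Y)
= 0.04·3.5 + 0.01·5 + 0.04·-2.32 = 0.0972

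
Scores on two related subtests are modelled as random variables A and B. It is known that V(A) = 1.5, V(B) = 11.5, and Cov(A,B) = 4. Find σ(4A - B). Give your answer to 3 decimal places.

1.871

V(4A - B) = (4)²·V(A) + (-1)²·V(B) + 2·(4)·(-1)·Cov(A,B)
= 16·1.5 + 1·11.5 + -8·4 = 3.5
σ(4A - B) = √3.5 ≈ 1.871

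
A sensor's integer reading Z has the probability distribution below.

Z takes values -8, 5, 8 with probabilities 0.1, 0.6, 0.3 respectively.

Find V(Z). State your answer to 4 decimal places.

E[Z] = (-8)(0.1) + (5)(0.6) + (8)(0.3) = 4.6
E[Z²] = (-8)²(0.1) + (5)²(0.6) + (8)²(0.3) = 40.6
V(Z) = E[Z²] − (E[Z])² = 40.6 − (4.6)² = 19.44

19.4400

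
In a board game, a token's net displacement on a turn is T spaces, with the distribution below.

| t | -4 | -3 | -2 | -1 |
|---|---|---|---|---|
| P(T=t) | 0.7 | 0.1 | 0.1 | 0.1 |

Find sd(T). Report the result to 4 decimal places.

1.0198

E[T] = (-4)(0.7) + (-3)(0.1) + (-2)(0.1) + (-1)(0.1) = -3.4
E[T²] = (-4)²(0.7) + (-3)²(0.1) + (-2)²(0.1) + (-1)²(0.1) = 12.6
Var(T) = E[T²] − (E[T])² = 12.6 − (-3.4)² = 1.04
sd(T) = √1.04 ≈ 1.0198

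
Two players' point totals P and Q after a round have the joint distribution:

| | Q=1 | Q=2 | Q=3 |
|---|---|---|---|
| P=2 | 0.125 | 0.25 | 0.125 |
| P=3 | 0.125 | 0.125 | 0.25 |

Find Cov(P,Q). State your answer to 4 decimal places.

0.0625

E[P] = 2.5,  E[Q] = 2.125
E[PQ] = 5.375
Cov(P,Q) = E[PQ] − E[P]E[Q] = 5.375 − (2.5)(2.125) = 0.0625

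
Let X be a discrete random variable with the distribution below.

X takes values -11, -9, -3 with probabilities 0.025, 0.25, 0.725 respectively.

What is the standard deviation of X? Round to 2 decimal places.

2.78

E[X] = (-11)(0.025) + (-9)(0.25) + (-3)(0.725) = -4.7
E[X²] = (-11)²(0.025) + (-9)²(0.25) + (-3)²(0.725) = 29.8
Var(X) = E[X²] − (E[X])² = 29.8 − (-4.7)² = 7.71
sd(X) = √7.71 ≈ 2.78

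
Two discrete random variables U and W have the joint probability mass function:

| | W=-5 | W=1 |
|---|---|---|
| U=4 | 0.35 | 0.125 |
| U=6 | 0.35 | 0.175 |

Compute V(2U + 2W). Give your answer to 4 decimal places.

E[U] = 5.05,  E[W] = -3.2,  E[UW] = -15.95
V(U) = 26.5 − (5.05)² = 0.9975;  V(W) = 17.8 − (-3.2)² = 7.56
Cov(U,W) = -15.95 − (5.05)(-3.2) = 0.21
V(2U + 2W) = (2)²·0.9975 + (2)²·7.56 + 2·(2)·(2)·0.21 = 35.91

35.9100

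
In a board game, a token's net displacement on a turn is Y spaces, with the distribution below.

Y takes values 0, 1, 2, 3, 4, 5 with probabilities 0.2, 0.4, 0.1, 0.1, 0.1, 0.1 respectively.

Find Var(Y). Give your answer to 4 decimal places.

E[Y] = (0)(0.2) + (1)(0.4) + (2)(0.1) + (3)(0.1) + (4)(0.1) + (5)(0.1) = 1.8
E[Y²] = (0)²(0.2) + (1)²(0.4) + (2)²(0.1) + (3)²(0.1) + (4)²(0.1) + (5)²(0.1) = 5.8
Var(Y) = E[Y²] − (E[Y])² = 5.8 − (1.8)² = 2.56

2.5600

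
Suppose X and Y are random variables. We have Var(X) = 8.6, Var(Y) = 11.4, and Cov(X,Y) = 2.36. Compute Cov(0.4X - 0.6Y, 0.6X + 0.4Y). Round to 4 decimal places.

Cov(0.4X - 0.6Y, 0.6X + 0.4Y) = (0.4)(0.6)Var(X) + (-0.6)(0.4)Var(Y) + [(0.4)(0.4) + (-0.6)(0.6)]Cov(X,Y)
= 0.24·8.6 + -0.24·11.4 + -0.2·2.36 = -1.144

-1.1440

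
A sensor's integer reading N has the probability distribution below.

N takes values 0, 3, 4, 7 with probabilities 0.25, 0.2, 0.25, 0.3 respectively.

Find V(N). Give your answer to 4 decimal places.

6.8100

E[N] = (0)(0.25) + (3)(0.2) + (4)(0.25) + (7)(0.3) = 3.7
E[N²] = (0)²(0.25) + (3)²(0.2) + (4)²(0.25) + (7)²(0.3) = 20.5
V(N) = E[N²] − (E[N])² = 20.5 − (3.7)² = 6.81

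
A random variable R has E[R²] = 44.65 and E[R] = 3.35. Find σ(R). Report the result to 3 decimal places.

5.782

var(R) = 44.65 − (3.35)² = 33.4275
σ(R) = √33.4275 ≈ 5.782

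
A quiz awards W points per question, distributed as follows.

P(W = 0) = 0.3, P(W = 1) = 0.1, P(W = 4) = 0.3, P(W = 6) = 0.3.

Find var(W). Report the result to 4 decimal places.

6.0900

E[W] = (0)(0.3) + (1)(0.1) + (4)(0.3) + (6)(0.3) = 3.1
E[W²] = (0)²(0.3) + (1)²(0.1) + (4)²(0.3) + (6)²(0.3) = 15.7
var(W) = E[W²] − (E[W])² = 15.7 − (3.1)² = 6.09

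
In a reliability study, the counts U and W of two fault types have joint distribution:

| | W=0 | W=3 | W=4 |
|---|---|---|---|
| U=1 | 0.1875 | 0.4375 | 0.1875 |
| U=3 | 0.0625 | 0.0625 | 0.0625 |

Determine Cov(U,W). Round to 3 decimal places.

E[U] = 1.375,  E[W] = 2.5
E[UW] = 3.375
Cov(U,W) = E[UW] − E[U]E[W] = 3.375 − (1.375)(2.5) = -0.0625

-0.063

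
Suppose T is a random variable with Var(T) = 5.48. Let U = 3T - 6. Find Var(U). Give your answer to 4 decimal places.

Var(3T - 6) = (3)²·Var(T) = 9·5.48 = 49.32

49.3200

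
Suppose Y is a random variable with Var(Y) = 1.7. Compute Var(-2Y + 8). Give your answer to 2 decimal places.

6.80

Var(-2Y + 8) = (-2)²·Var(Y) = 4·1.7 = 6.8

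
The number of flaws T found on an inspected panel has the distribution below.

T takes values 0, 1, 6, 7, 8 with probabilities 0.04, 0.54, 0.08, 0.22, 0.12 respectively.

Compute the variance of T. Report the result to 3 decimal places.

9.490

E[T] = (0)(0.04) + (1)(0.54) + (6)(0.08) + (7)(0.22) + (8)(0.12) = 3.52
E[T²] = (0)²(0.04) + (1)²(0.54) + (6)²(0.08) + (7)²(0.22) + (8)²(0.12) = 21.88
Var(T) = E[T²] − (E[T])² = 21.88 − (3.52)² = 9.4896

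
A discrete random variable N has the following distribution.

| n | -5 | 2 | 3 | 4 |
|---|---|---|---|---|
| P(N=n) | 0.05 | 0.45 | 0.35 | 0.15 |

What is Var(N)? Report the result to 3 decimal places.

E[N] = (-5)(0.05) + (2)(0.45) + (3)(0.35) + (4)(0.15) = 2.3
E[N²] = (-5)²(0.05) + (2)²(0.45) + (3)²(0.35) + (4)²(0.15) = 8.6
Var(N) = E[N²] − (E[N])² = 8.6 − (2.3)² = 3.31

3.310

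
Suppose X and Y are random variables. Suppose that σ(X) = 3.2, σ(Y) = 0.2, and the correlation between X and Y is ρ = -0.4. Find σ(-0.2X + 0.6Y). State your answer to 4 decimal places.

var(X) = (3.2)² = 10.24;  var(Y) = (0.2)² = 0.04
cov(X,Y) = ρ·σ(X)·σ(Y) = -0.4·3.2·0.2 = -0.256
var(-0.2X + 0.6Y) = (-0.2)²·var(X) + (0.6)²·var(Y) + 2·(-0.2)·(0.6)·cov(X,Y)
= 0.04·10.24 + 0.36·0.04 + -0.24·-0.256 = 0.48544
σ(-0.2X + 0.6Y) = √0.48544 ≈ 0.6967

0.6967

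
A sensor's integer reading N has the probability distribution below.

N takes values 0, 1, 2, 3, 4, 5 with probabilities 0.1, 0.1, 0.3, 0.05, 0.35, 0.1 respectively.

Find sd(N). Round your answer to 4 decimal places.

E[N] = (0)(0.1) + (1)(0.1) + (2)(0.3) + (3)(0.05) + (4)(0.35) + (5)(0.1) = 2.75
E[N²] = (0)²(0.1) + (1)²(0.1) + (2)²(0.3) + (3)²(0.05) + (4)²(0.35) + (5)²(0.1) = 9.85
Var(N) = E[N²] − (E[N])² = 9.85 − (2.75)² = 2.2875
sd(N) = √2.2875 ≈ 1.5124

1.5124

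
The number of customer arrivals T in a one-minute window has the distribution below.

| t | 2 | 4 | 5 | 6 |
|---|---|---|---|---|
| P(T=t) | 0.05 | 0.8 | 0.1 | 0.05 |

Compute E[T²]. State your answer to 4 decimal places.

17.3000

E[T²] = (2)²(0.05) + (4)²(0.8) + (5)²(0.1) + (6)²(0.05) = 17.3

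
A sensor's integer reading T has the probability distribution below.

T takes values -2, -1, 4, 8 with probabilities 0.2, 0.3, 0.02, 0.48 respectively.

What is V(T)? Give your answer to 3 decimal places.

E[T] = (-2)(0.2) + (-1)(0.3) + (4)(0.02) + (8)(0.48) = 3.22
E[T²] = (-2)²(0.2) + (-1)²(0.3) + (4)²(0.02) + (8)²(0.48) = 32.14
V(T) = E[T²] − (E[T])² = 32.14 − (3.22)² = 21.7716

21.772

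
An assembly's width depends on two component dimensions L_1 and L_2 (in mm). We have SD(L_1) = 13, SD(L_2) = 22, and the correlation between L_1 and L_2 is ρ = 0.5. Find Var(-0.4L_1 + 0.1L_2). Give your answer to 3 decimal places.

20.440

Var(L_1) = (13)² = 169;  Var(L_2) = (22)² = 484
Cov(L_1,L_2) = ρ·SD(L_1)·SD(L_2) = 0.5·13·22 = 143
Var(-0.4L_1 + 0.1L_2) = (-0.4)²·Var(L_1) + (0.1)²·Var(L_2) + 2·(-0.4)·(0.1)·Cov(L_1,L_2)
= 0.16·169 + 0.01·484 + -0.08·143 = 20.44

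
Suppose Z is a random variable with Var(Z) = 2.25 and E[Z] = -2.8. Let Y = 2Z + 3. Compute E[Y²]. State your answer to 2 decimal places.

E[2Z + 3] = 2·-2.8 + 3 = -2.6
Var(2Z + 3) = (2)²·2.25 = 9
E[Y²] = Var(Y) + (E[Y])² = 9 + (-2.6)² = 15.76

15.76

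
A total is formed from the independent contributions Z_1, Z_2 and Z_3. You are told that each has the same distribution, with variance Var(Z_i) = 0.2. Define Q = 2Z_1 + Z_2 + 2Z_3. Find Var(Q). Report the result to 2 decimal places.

1.80

By independence, Var(Q) = (2)²Var(Z_1) + (1)²Var(Z_2) + (2)²Var(Z_3)
= (2)²·0.2 + (1)²·0.2 + (2)²·0.2 = 1.8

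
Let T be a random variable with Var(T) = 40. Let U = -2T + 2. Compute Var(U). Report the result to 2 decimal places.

160.00

Var(-2T + 2) = (-2)²·Var(T) = 4·40 = 160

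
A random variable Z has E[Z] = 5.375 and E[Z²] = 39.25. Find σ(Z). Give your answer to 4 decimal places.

var(Z) = 39.25 − (5.375)² = 10.359375
σ(Z) = √10.359375 ≈ 3.2186

3.2186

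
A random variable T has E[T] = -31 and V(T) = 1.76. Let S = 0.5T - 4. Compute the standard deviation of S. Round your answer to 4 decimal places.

V(0.5T - 4) = (0.5)²·1.76 = 0.44
SD(S) = √0.44 ≈ 0.6633

0.6633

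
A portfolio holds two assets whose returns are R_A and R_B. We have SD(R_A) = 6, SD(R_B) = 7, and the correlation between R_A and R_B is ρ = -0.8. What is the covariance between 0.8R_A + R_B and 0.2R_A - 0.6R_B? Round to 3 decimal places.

-14.232

Var(R_A) = (6)² = 36;  Var(R_B) = (7)² = 49
Cov(R_A,R_B) = ρ·SD(R_A)·SD(R_B) = -0.8·6·7 = -33.6
Cov(0.8R_A + R_B, 0.2R_A - 0.6R_B) = (0.8)(0.2)Var(R_A) + (1)(-0.6)Var(R_B) + [(0.8)(-0.6) + (1)(0.2)]Cov(R_A,R_B)
= 0.16·36 + -0.6·49 + -0.28·-33.6 = -14.232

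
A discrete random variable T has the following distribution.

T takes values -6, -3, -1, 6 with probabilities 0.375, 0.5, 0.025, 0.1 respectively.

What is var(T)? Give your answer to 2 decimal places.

11.54

E[T] = (-6)(0.375) + (-3)(0.5) + (-1)(0.025) + (6)(0.1) = -3.175
E[T²] = (-6)²(0.375) + (-3)²(0.5) + (-1)²(0.025) + (6)²(0.1) = 21.625
var(T) = E[T²] − (E[T])² = 21.625 − (-3.175)² = 11.544375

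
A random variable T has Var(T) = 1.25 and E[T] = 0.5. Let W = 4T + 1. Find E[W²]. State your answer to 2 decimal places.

E[4T + 1] = 4·0.5 + 1 = 3
Var(4T + 1) = (4)²·1.25 = 20
E[W²] = Var(W) + (E[W])² = 20 + (3)² = 29

29.00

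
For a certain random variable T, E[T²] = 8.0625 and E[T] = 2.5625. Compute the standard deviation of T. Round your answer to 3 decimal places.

1.223

Var(T) = 8.0625 − (2.5625)² = 1.49609375
SD(T) = √1.49609375 ≈ 1.223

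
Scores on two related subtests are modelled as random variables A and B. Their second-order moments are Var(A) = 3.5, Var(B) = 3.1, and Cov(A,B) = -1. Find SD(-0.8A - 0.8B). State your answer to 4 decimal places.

1.7158

Var(-0.8A - 0.8B) = (-0.8)²·Var(A) + (-0.8)²·Var(B) + 2·(-0.8)·(-0.8)·Cov(A,B)
= 0.64·3.5 + 0.64·3.1 + 1.28·-1 = 2.944
SD(-0.8A - 0.8B) = √2.944 ≈ 1.7158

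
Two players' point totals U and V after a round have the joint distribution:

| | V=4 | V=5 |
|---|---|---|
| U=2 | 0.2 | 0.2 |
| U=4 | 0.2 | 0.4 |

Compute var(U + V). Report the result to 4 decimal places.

E[U] = 3.2,  E[V] = 4.6,  E[UV] = 14.8
var(U) = 11.2 − (3.2)² = 0.96;  var(V) = 21.4 − (4.6)² = 0.24
Cov(U,V) = 14.8 − (3.2)(4.6) = 0.08
var(U + V) = (1)²·0.96 + (1)²·0.24 + 2·(1)·(1)·0.08 = 1.36

1.3600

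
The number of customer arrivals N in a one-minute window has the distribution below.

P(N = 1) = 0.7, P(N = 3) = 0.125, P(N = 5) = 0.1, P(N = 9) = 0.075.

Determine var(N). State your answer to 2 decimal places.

5.34

E[N] = (1)(0.7) + (3)(0.125) + (5)(0.1) + (9)(0.075) = 2.25
E[N²] = (1)²(0.7) + (3)²(0.125) + (5)²(0.1) + (9)²(0.075) = 10.4
var(N) = E[N²] − (E[N])² = 10.4 − (2.25)² = 5.3375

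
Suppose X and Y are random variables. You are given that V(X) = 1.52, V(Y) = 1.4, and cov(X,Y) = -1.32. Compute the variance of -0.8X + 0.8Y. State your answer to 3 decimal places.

V(-0.8X + 0.8Y) = (-0.8)²·V(X) + (0.8)²·V(Y) + 2·(-0.8)·(0.8)·cov(X,Y)
= 0.64·1.52 + 0.64·1.4 + -1.28·-1.32 = 3.5584

3.558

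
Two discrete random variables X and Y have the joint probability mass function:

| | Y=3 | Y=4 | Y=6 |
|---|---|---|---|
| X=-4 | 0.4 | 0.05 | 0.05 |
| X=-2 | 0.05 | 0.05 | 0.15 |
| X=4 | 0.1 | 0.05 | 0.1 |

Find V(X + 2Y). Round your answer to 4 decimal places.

E[X] = -1.5,  E[Y] = 4.05,  E[XY] = -4.9
V(X) = 13 − (-1.5)² = 10.75;  V(Y) = 18.15 − (4.05)² = 1.7475
cov(X,Y) = -4.9 − (-1.5)(4.05) = 1.175
V(X + 2Y) = (1)²·10.75 + (2)²·1.7475 + 2·(1)·(2)·1.175 = 22.44

22.4400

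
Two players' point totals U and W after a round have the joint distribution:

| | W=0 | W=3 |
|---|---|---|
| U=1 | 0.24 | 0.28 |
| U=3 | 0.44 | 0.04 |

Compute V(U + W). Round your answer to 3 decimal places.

1.594

E[U] = 1.96,  E[W] = 0.96,  E[UW] = 1.2
V(U) = 4.84 − (1.96)² = 0.9984;  V(W) = 2.88 − (0.96)² = 1.9584
cov(U,W) = 1.2 − (1.96)(0.96) = -0.6816
V(U + W) = (1)²·0.9984 + (1)²·1.9584 + 2·(1)·(1)·-0.6816 = 1.5936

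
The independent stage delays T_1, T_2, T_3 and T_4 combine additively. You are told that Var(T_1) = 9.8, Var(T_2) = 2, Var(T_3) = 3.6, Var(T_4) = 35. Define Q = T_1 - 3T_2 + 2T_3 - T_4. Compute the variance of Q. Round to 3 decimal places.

By independence, Var(Q) = (1)²Var(T_1) + (-3)²Var(T_2) + (2)²Var(T_3) + (-1)²Var(T_4)
= (1)²·9.8 + (-3)²·2 + (2)²·3.6 + (-1)²·35 = 77.2

77.200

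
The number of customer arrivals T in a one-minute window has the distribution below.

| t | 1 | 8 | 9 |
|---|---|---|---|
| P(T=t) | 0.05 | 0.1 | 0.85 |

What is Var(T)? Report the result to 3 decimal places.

E[T] = (1)(0.05) + (8)(0.1) + (9)(0.85) = 8.5
E[T²] = (1)²(0.05) + (8)²(0.1) + (9)²(0.85) = 75.3
Var(T) = E[T²] − (E[T])² = 75.3 − (8.5)² = 3.05

3.050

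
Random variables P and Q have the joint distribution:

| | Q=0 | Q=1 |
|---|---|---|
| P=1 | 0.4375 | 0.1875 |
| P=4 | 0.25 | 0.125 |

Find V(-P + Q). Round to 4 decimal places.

2.2773

E[P] = 2.125,  E[Q] = 0.3125,  E[PQ] = 0.6875
V(P) = 6.625 − (2.125)² = 2.109375;  V(Q) = 0.3125 − (0.3125)² = 0.21484375
Cov(P,Q) = 0.6875 − (2.125)(0.3125) = 0.0234375
V(-P + Q) = (-1)²·2.109375 + (1)²·0.21484375 + 2·(-1)·(1)·0.0234375 = 2.27734375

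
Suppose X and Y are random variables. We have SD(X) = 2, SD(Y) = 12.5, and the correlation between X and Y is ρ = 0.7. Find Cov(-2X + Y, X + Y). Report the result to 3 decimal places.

130.750

Var(X) = (2)² = 4;  Var(Y) = (12.5)² = 156.25
Cov(X,Y) = ρ·SD(X)·SD(Y) = 0.7·2·12.5 = 17.5
Cov(-2X + Y, X + Y) = (-2)(1)Var(X) + (1)(1)Var(Y) + [(-2)(1) + (1)(1)]Cov(X,Y)
= -2·4 + 1·156.25 + -1·17.5 = 130.75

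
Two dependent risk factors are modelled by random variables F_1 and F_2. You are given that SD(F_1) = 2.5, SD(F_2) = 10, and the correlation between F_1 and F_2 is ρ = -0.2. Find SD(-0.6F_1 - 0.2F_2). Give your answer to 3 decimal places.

2.247

Var(F_1) = (2.5)² = 6.25;  Var(F_2) = (10)² = 100
Cov(F_1,F_2) = ρ·SD(F_1)·SD(F_2) = -0.2·2.5·10 = -5
Var(-0.6F_1 - 0.2F_2) = (-0.6)²·Var(F_1) + (-0.2)²·Var(F_2) + 2·(-0.6)·(-0.2)·Cov(F_1,F_2)
= 0.36·6.25 + 0.04·100 + 0.24·-5 = 5.05
SD(-0.6F_1 - 0.2F_2) = √5.05 ≈ 2.247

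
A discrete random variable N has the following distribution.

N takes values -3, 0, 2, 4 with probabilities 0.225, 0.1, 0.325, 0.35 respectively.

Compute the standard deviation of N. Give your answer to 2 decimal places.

2.65

E[N] = (-3)(0.225) + (0)(0.1) + (2)(0.325) + (4)(0.35) = 1.375
E[N²] = (-3)²(0.225) + (0)²(0.1) + (2)²(0.325) + (4)²(0.35) = 8.925
var(N) = E[N²] − (E[N])² = 8.925 − (1.375)² = 7.034375
σ(N) = √7.034375 ≈ 2.65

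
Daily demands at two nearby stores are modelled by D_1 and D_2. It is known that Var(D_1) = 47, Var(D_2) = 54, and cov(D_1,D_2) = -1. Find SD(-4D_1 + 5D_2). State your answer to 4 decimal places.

Var(-4D_1 + 5D_2) = (-4)²·Var(D_1) + (5)²·Var(D_2) + 2·(-4)·(5)·cov(D_1,D_2)
= 16·47 + 25·54 + -40·-1 = 2142
SD(-4D_1 + 5D_2) = √2142 ≈ 46.2817

46.2817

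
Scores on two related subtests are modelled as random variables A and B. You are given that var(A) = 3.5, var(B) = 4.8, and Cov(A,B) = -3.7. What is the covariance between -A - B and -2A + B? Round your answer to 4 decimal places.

Cov(-A - B, -2A + B) = (-1)(-2)var(A) + (-1)(1)var(B) + [(-1)(1) + (-1)(-2)]Cov(A,B)
= 2·3.5 + -1·4.8 + 1·-3.7 = -1.5

-1.5000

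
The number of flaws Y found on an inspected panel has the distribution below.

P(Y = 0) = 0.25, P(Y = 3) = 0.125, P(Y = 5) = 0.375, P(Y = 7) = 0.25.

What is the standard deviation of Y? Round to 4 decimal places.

E[Y] = (0)(0.25) + (3)(0.125) + (5)(0.375) + (7)(0.25) = 4
E[Y²] = (0)²(0.25) + (3)²(0.125) + (5)²(0.375) + (7)²(0.25) = 22.75
Var(Y) = E[Y²] − (E[Y])² = 22.75 − (4)² = 6.75
SD(Y) = √6.75 ≈ 2.5981

2.5981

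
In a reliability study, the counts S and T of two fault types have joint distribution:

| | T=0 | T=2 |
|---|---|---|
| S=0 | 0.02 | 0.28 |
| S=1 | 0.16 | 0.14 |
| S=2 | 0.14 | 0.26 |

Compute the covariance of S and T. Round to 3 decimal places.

-0.176

E[S] = 1.1,  E[T] = 1.36
E[ST] = 1.32
Cov(S,T) = E[ST] − E[S]E[T] = 1.32 − (1.1)(1.36) = -0.176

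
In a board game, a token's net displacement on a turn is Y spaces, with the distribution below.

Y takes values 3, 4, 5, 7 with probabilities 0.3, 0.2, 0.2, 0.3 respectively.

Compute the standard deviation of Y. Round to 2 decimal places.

1.60

E[Y] = (3)(0.3) + (4)(0.2) + (5)(0.2) + (7)(0.3) = 4.8
E[Y²] = (3)²(0.3) + (4)²(0.2) + (5)²(0.2) + (7)²(0.3) = 25.6
V(Y) = E[Y²] − (E[Y])² = 25.6 − (4.8)² = 2.56
SD(Y) = √2.56 ≈ 1.60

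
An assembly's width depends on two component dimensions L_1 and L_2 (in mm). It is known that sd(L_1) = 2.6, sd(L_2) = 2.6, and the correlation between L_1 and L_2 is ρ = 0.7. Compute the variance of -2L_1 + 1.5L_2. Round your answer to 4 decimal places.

13.8580

Var(L_1) = (2.6)² = 6.76;  Var(L_2) = (2.6)² = 6.76
Cov(L_1,L_2) = ρ·sd(L_1)·sd(L_2) = 0.7·2.6·2.6 = 4.732
Var(-2L_1 + 1.5L_2) = (-2)²·Var(L_1) + (1.5)²·Var(L_2) + 2·(-2)·(1.5)·Cov(L_1,L_2)
= 4·6.76 + 2.25·6.76 + -6·4.732 = 13.858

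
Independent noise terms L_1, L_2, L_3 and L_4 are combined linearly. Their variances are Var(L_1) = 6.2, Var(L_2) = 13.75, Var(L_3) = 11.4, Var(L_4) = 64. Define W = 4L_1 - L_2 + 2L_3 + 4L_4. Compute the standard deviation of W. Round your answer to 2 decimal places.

By independence, Var(W) = (4)²Var(L_1) + (-1)²Var(L_2) + (2)²Var(L_3) + (4)²Var(L_4)
= (4)²·6.2 + (-1)²·13.75 + (2)²·11.4 + (4)²·64 = 1182.55
SD(W) = √1182.55 ≈ 34.39

34.39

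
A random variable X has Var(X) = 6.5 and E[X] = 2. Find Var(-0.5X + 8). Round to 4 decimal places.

Var(-0.5X + 8) = (-0.5)²·Var(X) = 0.25·6.5 = 1.625

1.6250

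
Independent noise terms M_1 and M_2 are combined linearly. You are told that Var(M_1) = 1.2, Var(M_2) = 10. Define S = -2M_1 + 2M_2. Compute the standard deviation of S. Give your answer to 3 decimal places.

By independence, Var(S) = (-2)²Var(M_1) + (2)²Var(M_2)
= (-2)²·1.2 + (2)²·10 = 44.8
sd(S) = √44.8 ≈ 6.693

6.693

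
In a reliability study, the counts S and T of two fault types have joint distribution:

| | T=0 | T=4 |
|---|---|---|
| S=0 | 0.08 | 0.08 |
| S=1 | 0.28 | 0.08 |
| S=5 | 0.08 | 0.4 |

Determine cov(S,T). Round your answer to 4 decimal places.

E[S] = 2.76,  E[T] = 2.24
E[ST] = 8.32
cov(S,T) = E[ST] − E[S]E[T] = 8.32 − (2.76)(2.24) = 2.1376

2.1376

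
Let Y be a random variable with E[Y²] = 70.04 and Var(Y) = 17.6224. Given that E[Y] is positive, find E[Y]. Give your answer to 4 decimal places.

7.2400

(E[Y])² = E[Y²] − Var(Y) = 70.04 − 17.6224 = 52.4176
E[Y] = √52.4176 = 7.24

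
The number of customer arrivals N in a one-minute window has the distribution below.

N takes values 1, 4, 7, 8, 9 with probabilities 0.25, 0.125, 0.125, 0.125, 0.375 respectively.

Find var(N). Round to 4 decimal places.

10.7500

E[N] = (1)(0.25) + (4)(0.125) + (7)(0.125) + (8)(0.125) + (9)(0.375) = 6
E[N²] = (1)²(0.25) + (4)²(0.125) + (7)²(0.125) + (8)²(0.125) + (9)²(0.375) = 46.75
var(N) = E[N²] − (E[N])² = 46.75 − (6)² = 10.75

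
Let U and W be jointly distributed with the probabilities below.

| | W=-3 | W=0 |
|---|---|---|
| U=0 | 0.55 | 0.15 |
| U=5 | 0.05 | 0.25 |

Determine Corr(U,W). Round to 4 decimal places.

E[U] = 1.5,  E[W] = -1.8
E[UW] = -0.75
Cov(U,W) = E[UW] − E[U]E[W] = -0.75 − (1.5)(-1.8) = 1.95
Var(U) = 5.25,  Var(W) = 2.16
ρ = 1.95 / √(5.25·2.16) ≈ 0.5791

0.5791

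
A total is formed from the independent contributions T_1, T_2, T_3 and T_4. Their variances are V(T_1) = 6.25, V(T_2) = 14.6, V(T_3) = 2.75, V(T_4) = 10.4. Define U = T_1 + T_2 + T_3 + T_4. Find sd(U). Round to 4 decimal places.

5.8310

By independence, V(U) = (1)²V(T_1) + (1)²V(T_2) + (1)²V(T_3) + (1)²V(T_4)
= (1)²·6.25 + (1)²·14.6 + (1)²·2.75 + (1)²·10.4 = 34
sd(U) = √34 ≈ 5.8310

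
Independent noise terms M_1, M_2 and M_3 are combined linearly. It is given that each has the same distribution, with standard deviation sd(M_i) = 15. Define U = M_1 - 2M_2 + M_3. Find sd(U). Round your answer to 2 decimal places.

Var(M_i) = (15)² = 225
By independence, Var(U) = (1)²Var(M_1) + (-2)²Var(M_2) + (1)²Var(M_3)
= (1)²·225 + (-2)²·225 + (1)²·225 = 1350
sd(U) = √1350 ≈ 36.74

36.74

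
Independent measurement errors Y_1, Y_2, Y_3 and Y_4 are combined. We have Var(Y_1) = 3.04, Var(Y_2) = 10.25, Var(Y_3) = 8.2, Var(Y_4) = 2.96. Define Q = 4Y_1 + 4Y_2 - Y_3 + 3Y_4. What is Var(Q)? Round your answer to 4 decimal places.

247.4800

By independence, Var(Q) = (4)²Var(Y_1) + (4)²Var(Y_2) + (-1)²Var(Y_3) + (3)²Var(Y_4)
= (4)²·3.04 + (4)²·10.25 + (-1)²·8.2 + (3)²·2.96 = 247.48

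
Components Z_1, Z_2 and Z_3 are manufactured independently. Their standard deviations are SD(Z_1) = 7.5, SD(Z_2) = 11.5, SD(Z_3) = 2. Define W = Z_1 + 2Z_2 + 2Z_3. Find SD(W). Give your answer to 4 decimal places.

24.5204

Var(Z_1) = 56.25, Var(Z_2) = 132.25, Var(Z_3) = 4
By independence, Var(W) = (1)²Var(Z_1) + (2)²Var(Z_2) + (2)²Var(Z_3)
= (1)²·56.25 + (2)²·132.25 + (2)²·4 = 601.25
SD(W) = √601.25 ≈ 24.5204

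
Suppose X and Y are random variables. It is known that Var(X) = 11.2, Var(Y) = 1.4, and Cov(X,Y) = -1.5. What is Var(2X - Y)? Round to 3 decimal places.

52.200

Var(2X - Y) = (2)²·Var(X) + (-1)²·Var(Y) + 2·(2)·(-1)·Cov(X,Y)
= 4·11.2 + 1·1.4 + -4·-1.5 = 52.2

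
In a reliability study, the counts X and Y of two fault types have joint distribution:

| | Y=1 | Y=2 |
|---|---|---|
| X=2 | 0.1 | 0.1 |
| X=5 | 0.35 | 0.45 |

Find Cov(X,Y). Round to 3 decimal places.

E[X] = 4.4,  E[Y] = 1.55
E[XY] = 6.85
Cov(X,Y) = E[XY] − E[X]E[Y] = 6.85 − (4.4)(1.55) = 0.03

0.030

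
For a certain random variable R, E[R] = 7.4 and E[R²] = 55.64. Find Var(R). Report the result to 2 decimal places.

Var(R) = 55.64 − (7.4)² = 0.88

0.88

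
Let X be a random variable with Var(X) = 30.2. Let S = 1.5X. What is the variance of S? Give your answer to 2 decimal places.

Var(1.5X) = (1.5)²·Var(X) = 2.25·30.2 = 67.95

67.95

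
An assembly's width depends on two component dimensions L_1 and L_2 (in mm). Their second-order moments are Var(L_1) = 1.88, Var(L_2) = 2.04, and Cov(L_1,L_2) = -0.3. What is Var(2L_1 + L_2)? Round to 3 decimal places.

8.360

Var(2L_1 + L_2) = (2)²·Var(L_1) + (1)²·Var(L_2) + 2·(2)·(1)·Cov(L_1,L_2)
= 4·1.88 + 1·2.04 + 4·-0.3 = 8.36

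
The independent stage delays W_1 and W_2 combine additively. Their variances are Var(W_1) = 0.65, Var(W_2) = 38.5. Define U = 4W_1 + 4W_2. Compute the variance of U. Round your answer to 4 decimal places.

626.4000

By independence, Var(U) = (4)²Var(W_1) + (4)²Var(W_2)
= (4)²·0.65 + (4)²·38.5 = 626.4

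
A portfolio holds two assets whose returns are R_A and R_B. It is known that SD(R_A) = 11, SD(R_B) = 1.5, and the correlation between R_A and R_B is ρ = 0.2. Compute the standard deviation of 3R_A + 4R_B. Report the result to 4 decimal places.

Var(R_A) = (11)² = 121;  Var(R_B) = (1.5)² = 2.25
Cov(R_A,R_B) = ρ·SD(R_A)·SD(R_B) = 0.2·11·1.5 = 3.3
Var(3R_A + 4R_B) = (3)²·Var(R_A) + (4)²·Var(R_B) + 2·(3)·(4)·Cov(R_A,R_B)
= 9·121 + 16·2.25 + 24·3.3 = 1204.2
SD(3R_A + 4R_B) = √1204.2 ≈ 34.7016

34.7016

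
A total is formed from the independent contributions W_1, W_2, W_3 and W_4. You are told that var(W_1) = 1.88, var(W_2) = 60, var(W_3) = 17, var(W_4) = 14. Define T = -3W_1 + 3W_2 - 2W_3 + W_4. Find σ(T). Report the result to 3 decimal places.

By independence, var(T) = (-3)²var(W_1) + (3)²var(W_2) + (-2)²var(W_3) + (1)²var(W_4)
= (-3)²·1.88 + (3)²·60 + (-2)²·17 + (1)²·14 = 638.92
σ(T) = √638.92 ≈ 25.277

25.277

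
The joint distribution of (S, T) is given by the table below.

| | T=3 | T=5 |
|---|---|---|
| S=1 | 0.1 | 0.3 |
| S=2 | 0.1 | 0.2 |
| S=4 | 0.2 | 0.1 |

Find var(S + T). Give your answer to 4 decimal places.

E[S] = 2.2,  E[T] = 4.2,  E[ST] = 8.8
var(S) = 6.4 − (2.2)² = 1.56;  var(T) = 18.6 − (4.2)² = 0.96
Cov(S,T) = 8.8 − (2.2)(4.2) = -0.44
var(S + T) = (1)²·1.56 + (1)²·0.96 + 2·(1)·(1)·-0.44 = 1.64

1.6400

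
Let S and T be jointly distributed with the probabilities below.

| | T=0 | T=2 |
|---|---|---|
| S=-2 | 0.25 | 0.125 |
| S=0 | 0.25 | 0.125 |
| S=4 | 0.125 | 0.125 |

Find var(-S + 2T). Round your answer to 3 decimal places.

E[S] = 0.25,  E[T] = 0.75,  E[ST] = 0.5
var(S) = 5.5 − (0.25)² = 5.4375;  var(T) = 1.5 − (0.75)² = 0.9375
cov(S,T) = 0.5 − (0.25)(0.75) = 0.3125
var(-S + 2T) = (-1)²·5.4375 + (2)²·0.9375 + 2·(-1)·(2)·0.3125 = 7.9375

7.938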